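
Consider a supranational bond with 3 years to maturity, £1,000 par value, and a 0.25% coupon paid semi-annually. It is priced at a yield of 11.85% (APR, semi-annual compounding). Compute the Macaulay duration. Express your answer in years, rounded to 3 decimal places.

Periodic yield y = 0.05925. Discount each cash flow and weight by its period:
  t   CF        PV=CF/(1+0.05925)^t    t·PV
  1         1.25         1.1801         1.1801
  2         1.25         1.1141         2.2281
  3         1.25         1.0518         3.1553
  4         1.25         0.9929         3.9717
  5         1.25         0.9374         4.6869
  6     1,001.25       708.8457     4,253.0740
  Σ                    714.1219     4,268.2961
Price P = Σ PV = 714.1219.
Macaulay duration = Σ(t·PV) / P = 4,268.2961 / 714.1219 = 5.97699 half-year periods.
In years: 5.97699 / 2 = 2.98849 years.

2.988 years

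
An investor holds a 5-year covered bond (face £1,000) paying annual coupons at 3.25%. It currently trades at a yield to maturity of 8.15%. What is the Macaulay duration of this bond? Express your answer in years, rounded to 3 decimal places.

Periodic yield y = 0.0815. Discount each cash flow and weight by its year:
  t   CF        PV=CF/(1+0.0815)^t    t·PV
  1        32.50        30.0509        30.0509
  2        32.50        27.7863        55.5725
  3        32.50        25.6923        77.0770
  4        32.50        23.7562        95.0249
  5     1,032.50       697.8425     3,489.2127
  Σ                    805.1282     3,746.9380
Price P = Σ PV = 805.1282.
Macaulay duration = Σ(t·PV) / P = 3,746.9380 / 805.1282 = 4.65384 years.

4.654 years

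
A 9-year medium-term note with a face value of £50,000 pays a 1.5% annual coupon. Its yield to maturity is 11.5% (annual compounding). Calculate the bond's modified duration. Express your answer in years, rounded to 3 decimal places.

Periodic yield y = 0.115. First find Macaulay duration:
  t   CF        PV=CF/(1+0.115)^t    t·PV
  1       750.00       672.6457       672.6457
  2       750.00       603.2697     1,206.5394
  3       750.00       541.0491     1,623.1472
  4       750.00       485.2458     1,940.9832
  5       750.00       435.1980     2,175.9902
  6       750.00       390.3121     2,341.8728
  7       750.00       350.0557     2,450.3901
  8       750.00       313.9513     2,511.6106
  9    50,750.00    19,052.9505   171,476.5549
  Σ                 22,844.6781   186,399.7343
P = 22,844.6781; Macaulay duration = 186,399.7343 / 22,844.6781 = 8.15944 years.
Modified duration = D_Mac / (1 + y) = 8.15944 / 1.115 = 7.31788 years.

7.318 years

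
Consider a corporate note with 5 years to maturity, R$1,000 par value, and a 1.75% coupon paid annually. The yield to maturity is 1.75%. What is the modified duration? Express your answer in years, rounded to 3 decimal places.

Periodic yield y = 0.0175. First find Macaulay duration:
  t   CF        PV=CF/(1+0.0175)^t    t·PV
  1        17.50        17.1990        17.1990
  2        17.50        16.9032        33.8064
  3        17.50        16.6125        49.8375
  4        17.50        16.3268        65.3071
  5     1,017.50       932.9585     4,664.7925
  Σ                  1,000.0000     4,830.9425
P = 1,000.0000; Macaulay duration = 4,830.9425 / 1,000.0000 = 4.83094 years.
Modified duration = D_Mac / (1 + y) = 4.83094 / 1.0175 = 4.74786 years.

4.748 years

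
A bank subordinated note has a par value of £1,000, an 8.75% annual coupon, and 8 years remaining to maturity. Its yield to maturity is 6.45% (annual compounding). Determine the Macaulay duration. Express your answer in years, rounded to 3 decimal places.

6.209 years

Periodic yield y = 0.0645. Discount each cash flow and weight by its year:
  t   CF        PV=CF/(1+0.0645)^t    t·PV
  1        87.50        82.1982        82.1982
  2        87.50        77.2177       154.4354
  3        87.50        72.5389       217.6167
  4        87.50        68.1436       272.5746
  5        87.50        64.0147       320.0735
  6        87.50        60.1359       360.8156
  7        87.50        56.4922       395.4453
  8     1,087.50       659.5746     5,276.5970
  Σ                  1,140.3159     7,079.7563
Price P = Σ PV = 1,140.3159.
Macaulay duration = Σ(t·PV) / P = 7,079.7563 / 1,140.3159 = 6.20859 years.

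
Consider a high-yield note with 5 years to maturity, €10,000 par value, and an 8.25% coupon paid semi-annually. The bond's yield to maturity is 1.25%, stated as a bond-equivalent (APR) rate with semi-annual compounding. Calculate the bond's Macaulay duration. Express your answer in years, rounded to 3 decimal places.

Periodic yield y = 0.00625. Discount each cash flow and weight by its period:
  t   CF        PV=CF/(1+0.00625)^t    t·PV
  1       412.50       409.9379       409.9379
  2       412.50       407.3917       814.7834
  3       412.50       404.8613     1,214.5839
  4       412.50       402.3466     1,609.3866
  5       412.50       399.8476     1,999.2380
  6       412.50       397.3641     2,384.1844
  7       412.50       394.8960     2,764.2718
  8       412.50       392.4432     3,139.5456
  9       412.50       390.0057     3,510.0510
  10   10,412.50     9,783.5413    97,835.4125
  Σ                 13,382.6353   115,681.3950
Price P = Σ PV = 13,382.6353.
Macaulay duration = Σ(t·PV) / P = 115,681.3950 / 13,382.6353 = 8.64414 half-year periods.
In years: 8.64414 / 2 = 4.32207 years.

4.322 years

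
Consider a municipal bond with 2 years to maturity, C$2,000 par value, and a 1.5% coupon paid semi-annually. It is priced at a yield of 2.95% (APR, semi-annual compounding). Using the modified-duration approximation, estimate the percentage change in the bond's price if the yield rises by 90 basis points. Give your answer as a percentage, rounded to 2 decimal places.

Periodic yield y = 0.01475. Modified duration first:
  t   CF        PV=CF/(1+0.01475)^t    t·PV
  1        15.00        14.7820        14.7820
  2        15.00        14.5671        29.1342
  3        15.00        14.3554        43.0661
  4     2,015.00     1,900.3728     7,601.4913
  Σ                  1,944.0772     7,688.4735
P = 1,944.0772; D_Mac = 3.95482 half-year periods = 1.97741 yrs; D_mod = 1.97741/(1+0.01475) = 1.94867 yrs.
ΔP/P ≈ -D_mod · Δy = -1.94867 × (+0.009) = -0.017538 = -1.7538%.

-1.75%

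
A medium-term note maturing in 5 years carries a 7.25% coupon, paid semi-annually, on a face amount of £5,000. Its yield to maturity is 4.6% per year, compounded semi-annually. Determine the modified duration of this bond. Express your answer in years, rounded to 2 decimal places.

4.23 years

Periodic yield y = 0.023. First find Macaulay duration:
  t   CF        PV=CF/(1+0.023)^t    t·PV
  1       181.25       177.1750       177.1750
  2       181.25       173.1916       346.3831
  3       181.25       169.2977       507.8932
  4       181.25       165.4914       661.9657
  5       181.25       161.7707       808.8535
  6       181.25       158.1336       948.8017
  7       181.25       154.5783     1,082.0482
  8       181.25       151.1030     1,208.8236
  9       181.25       147.7057     1,329.3515
  10    5,181.25     4,127.4157    41,274.1569
  Σ                  5,585.8627    48,345.4524
P = 5,585.8627; Macaulay duration = 48,345.4524 / 5,585.8627 = 8.65497 half-year periods = 4.32748 years.
Modified duration = D_Mac / (1 + y) = 4.32748 / 1.023 = 4.23019 years.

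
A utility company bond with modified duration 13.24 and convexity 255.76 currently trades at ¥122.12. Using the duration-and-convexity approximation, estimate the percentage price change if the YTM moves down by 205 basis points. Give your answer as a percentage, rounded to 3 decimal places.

Duration effect: -D_mod·Δy = -13.24 × (-0.0205) = +0.271420
Convexity effect: ½·C·(Δy)² = 0.5 × 255.76 × (-0.0205)² = +0.05374157
ΔP/P ≈ +0.271420 + 0.05374157 = +0.32516157
= +32.516157%.

+32.516%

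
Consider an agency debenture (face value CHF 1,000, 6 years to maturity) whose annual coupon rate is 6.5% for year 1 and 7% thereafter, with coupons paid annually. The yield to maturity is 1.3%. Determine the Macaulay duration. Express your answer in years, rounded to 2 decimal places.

Periodic yield y = 0.013. Discount each cash flow and weight by its year:
  t   CF        PV=CF/(1+0.013)^t    t·PV
  1        65.00        64.1658        64.1658
  2        70.00        68.2149       136.4298
  3        70.00        67.3395       202.0184
  4        70.00        66.4753       265.9012
  5        70.00        65.6222       328.1110
  6     1,070.00       990.2095     5,941.2572
  Σ                  1,322.0272     6,937.8835
Price P = Σ PV = 1,322.0272.
Macaulay duration = Σ(t·PV) / P = 6,937.8835 / 1,322.0272 = 5.24791 years.

5.25 years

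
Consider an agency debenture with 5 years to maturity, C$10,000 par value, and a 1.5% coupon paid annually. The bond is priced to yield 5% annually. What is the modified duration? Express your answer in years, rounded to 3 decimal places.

4.609 years

Periodic yield y = 0.05. First find Macaulay duration:
  t   CF        PV=CF/(1+0.05)^t    t·PV
  1       150.00       142.8571       142.8571
  2       150.00       136.0544       272.1088
  3       150.00       129.5756       388.7269
  4       150.00       123.4054       493.6215
  5    10,150.00     7,952.7906    39,763.9529
  Σ                  8,484.6832    41,061.2673
P = 8,484.6832; Macaulay duration = 41,061.2673 / 8,484.6832 = 4.83946 years.
Modified duration = D_Mac / (1 + y) = 4.83946 / 1.05 = 4.60901 years.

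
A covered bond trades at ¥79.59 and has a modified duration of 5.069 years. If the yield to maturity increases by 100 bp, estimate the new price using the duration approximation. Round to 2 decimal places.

Duration approximation: ΔP/P ≈ -D_mod · Δy = -5.069 × (+0.01) = -0.050690.
New price ≈ 79.59 × (1 - 0.050690) = 75.5555829.

¥75.56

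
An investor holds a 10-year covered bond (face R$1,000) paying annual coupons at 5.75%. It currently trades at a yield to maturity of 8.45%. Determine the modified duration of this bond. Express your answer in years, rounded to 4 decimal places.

7.0326 years

Periodic yield y = 0.0845. First find Macaulay duration:
  t   CF        PV=CF/(1+0.0845)^t    t·PV
  1        57.50        53.0198        53.0198
  2        57.50        48.8887        97.7775
  3        57.50        45.0795       135.2385
  4        57.50        41.5671       166.2684
  5        57.50        38.3283       191.6417
  6        57.50        35.3419       212.0517
  7        57.50        32.5882       228.1177
  8        57.50        30.0491       240.3928
  9        57.50        27.7078       249.3701
  10    1,057.50       469.8777     4,698.7768
  Σ                    822.4482     6,272.6549
P = 822.4482; Macaulay duration = 6,272.6549 / 822.4482 = 7.62681 years.
Modified duration = D_Mac / (1 + y) = 7.62681 / 1.0845 = 7.03256 years.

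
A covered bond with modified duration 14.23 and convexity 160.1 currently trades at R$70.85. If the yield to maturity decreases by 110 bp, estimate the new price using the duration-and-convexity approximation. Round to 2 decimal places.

R$82.63

Duration effect: -D_mod·Δy = -14.23 × (-0.011) = +0.156530
Convexity effect: ½·C·(Δy)² = 0.5 × 160.1 × (-0.011)² = +0.00968605
ΔP/P ≈ +0.156530 + 0.00968605 = +0.16621605
New price ≈ 70.85 × (1 + 0.16621605) = 82.6264071425.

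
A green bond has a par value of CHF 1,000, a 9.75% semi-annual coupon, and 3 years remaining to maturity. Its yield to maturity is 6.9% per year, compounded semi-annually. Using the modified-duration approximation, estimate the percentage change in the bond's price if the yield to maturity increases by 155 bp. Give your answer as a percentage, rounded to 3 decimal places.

-4.024%

Periodic yield y = 0.0345. Modified duration first:
  t   CF        PV=CF/(1+0.0345)^t    t·PV
  1        48.75        47.1242        47.1242
  2        48.75        45.5526        91.1053
  3        48.75        44.0335       132.1005
  4        48.75        42.5650       170.2600
  5        48.75        41.1455       205.7274
  6     1,048.75       855.6359     5,133.8155
  Σ                  1,076.0567     5,780.1329
P = 1,076.0567; D_Mac = 5.37159 half-year periods = 2.68579 yrs; D_mod = 2.68579/(1+0.0345) = 2.59622 yrs.
ΔP/P ≈ -D_mod · Δy = -2.59622 × (+0.0155) = -0.040241 = -4.0241%.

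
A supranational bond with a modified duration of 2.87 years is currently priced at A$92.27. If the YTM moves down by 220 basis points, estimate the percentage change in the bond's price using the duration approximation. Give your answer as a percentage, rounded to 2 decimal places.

Duration approximation: ΔP/P ≈ -D_mod · Δy = -2.87 × (-0.022) = +0.063140.
As a percentage: +6.3140%.

+6.31%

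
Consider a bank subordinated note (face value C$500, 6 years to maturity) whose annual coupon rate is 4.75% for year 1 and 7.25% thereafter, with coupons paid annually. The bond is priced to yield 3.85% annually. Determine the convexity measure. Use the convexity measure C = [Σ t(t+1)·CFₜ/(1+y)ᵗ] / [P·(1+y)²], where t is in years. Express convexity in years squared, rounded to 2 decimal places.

With y = 0.0385:
  t   CF        PV=CF/(1+0.0385)^t    t·PV        t(t+1)·PV
  1        23.75        22.8695        22.8695          45.7390
  2        36.25        33.6121        67.2241         201.6723
  3        36.25        32.3660        97.0979         388.3915
  4        36.25        31.1661       124.6643         623.3214
  5        36.25        30.0107       150.0533         900.3197
  6       536.25       427.4923     2,564.9538      17,954.6767
  Σ                    577.5166     3,026.8629      20,114.1207
P = 577.5166.
Convexity = Σ t(t+1)·PV / [P·(1+y)²] = 20,114.1207 / (577.5166 × 1.078482) = 32.29413.

32.29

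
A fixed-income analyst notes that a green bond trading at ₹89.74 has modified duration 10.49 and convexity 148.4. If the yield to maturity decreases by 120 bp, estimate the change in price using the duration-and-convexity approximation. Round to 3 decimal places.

+₹12.255

Duration effect: -D_mod·Δy = -10.49 × (-0.012) = +0.125880
Convexity effect: ½·C·(Δy)² = 0.5 × 148.4 × (-0.012)² = +0.0106848
ΔP/P ≈ +0.125880 + 0.0106848 = +0.1365648
ΔP ≈ 89.74 × (+0.1365648) = +12.255325152.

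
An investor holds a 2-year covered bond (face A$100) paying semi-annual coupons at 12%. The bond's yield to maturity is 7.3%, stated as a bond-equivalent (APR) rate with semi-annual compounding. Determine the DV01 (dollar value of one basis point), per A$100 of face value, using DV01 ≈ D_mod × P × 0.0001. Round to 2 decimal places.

Periodic yield y = 0.0365.
  t   CF        PV=CF/(1+0.0365)^t    t·PV
  1         6.00         5.7887         5.7887
  2         6.00         5.5849        11.1697
  3         6.00         5.3882        16.1646
  4       106.00        91.8393       367.3573
  Σ                    108.6011       400.4803
P = 108.6011; D_Mac = 3.68763 half-year periods = 1.84381 yrs; D_mod = 1.77888 yrs.
DV01 ≈ 1.77888 × 108.6011 × 0.0001 = 0.019319.

A$0.02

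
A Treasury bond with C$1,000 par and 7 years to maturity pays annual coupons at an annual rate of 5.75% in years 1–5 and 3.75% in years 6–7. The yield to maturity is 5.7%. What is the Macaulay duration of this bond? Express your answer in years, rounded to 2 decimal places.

Periodic yield y = 0.057. Discount each cash flow and weight by its year:
  t   CF        PV=CF/(1+0.057)^t    t·PV
  1        57.50        54.3992        54.3992
  2        57.50        51.4657       102.9314
  3        57.50        48.6903       146.0710
  4        57.50        46.0647       184.2587
  5        57.50        43.5806       217.9029
  6        37.50        26.8894       161.3365
  7     1,037.50       703.8226     4,926.7580
  Σ                    974.9125     5,793.6577
Price P = Σ PV = 974.9125.
Macaulay duration = Σ(t·PV) / P = 5,793.6577 / 974.9125 = 5.94275 years.

5.94 years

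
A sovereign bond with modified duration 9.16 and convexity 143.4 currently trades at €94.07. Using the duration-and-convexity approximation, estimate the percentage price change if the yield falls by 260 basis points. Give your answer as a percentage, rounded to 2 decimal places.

+28.66%

Duration effect: -D_mod·Δy = -9.16 × (-0.026) = +0.238160
Convexity effect: ½·C·(Δy)² = 0.5 × 143.4 × (-0.026)² = +0.0484692
ΔP/P ≈ +0.238160 + 0.0484692 = +0.2866292
= +28.66292%.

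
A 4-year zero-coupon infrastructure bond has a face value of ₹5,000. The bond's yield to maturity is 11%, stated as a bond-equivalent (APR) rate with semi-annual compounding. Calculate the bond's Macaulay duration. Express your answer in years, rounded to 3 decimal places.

A zero-coupon bond has a single cash flow at maturity, so its Macaulay duration equals its maturity: 4 years.
(Equivalently: 8 semi-annual periods ÷ 2 = 4 years.)

4.000 years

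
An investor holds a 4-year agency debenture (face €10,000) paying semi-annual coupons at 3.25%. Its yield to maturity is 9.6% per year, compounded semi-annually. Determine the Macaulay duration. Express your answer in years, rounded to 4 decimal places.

3.7500 years

Periodic yield y = 0.048. Discount each cash flow and weight by its period:
  t   CF        PV=CF/(1+0.048)^t    t·PV
  1       162.50       155.0573       155.0573
  2       162.50       147.9554       295.9108
  3       162.50       141.1788       423.5364
  4       162.50       134.7126       538.8504
  5       162.50       128.5426       642.7128
  6       162.50       122.6551       735.9307
  7       162.50       117.0373       819.2613
  8    10,162.50     6,984.0976    55,872.7805
  Σ                  7,931.2366    59,484.0402
Price P = Σ PV = 7,931.2366.
Macaulay duration = Σ(t·PV) / P = 59,484.0402 / 7,931.2366 = 7.49997 half-year periods.
In years: 7.49997 / 2 = 3.74999 years.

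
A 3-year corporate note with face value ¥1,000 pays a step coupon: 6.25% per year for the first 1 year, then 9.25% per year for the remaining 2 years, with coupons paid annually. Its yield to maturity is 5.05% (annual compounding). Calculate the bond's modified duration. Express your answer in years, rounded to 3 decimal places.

Periodic yield y = 0.0505. First find Macaulay duration:
  t   CF        PV=CF/(1+0.0505)^t    t·PV
  1        62.50        59.4955        59.4955
  2        92.50        83.8204       167.6408
  3     1,092.50       942.3957     2,827.1870
  Σ                  1,085.7115     3,054.3232
P = 1,085.7115; Macaulay duration = 3,054.3232 / 1,085.7115 = 2.81320 years.
Modified duration = D_Mac / (1 + y) = 2.81320 / 1.0505 = 2.67796 years.

2.678 years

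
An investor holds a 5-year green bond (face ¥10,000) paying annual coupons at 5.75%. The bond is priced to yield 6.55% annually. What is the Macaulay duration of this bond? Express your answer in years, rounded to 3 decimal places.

Periodic yield y = 0.0655. Discount each cash flow and weight by its year:
  t   CF        PV=CF/(1+0.0655)^t    t·PV
  1       575.00       539.6527       539.6527
  2       575.00       506.4784     1,012.9568
  3       575.00       475.3434     1,426.0302
  4       575.00       446.1224     1,784.4896
  5    10,575.00     7,700.3968    38,501.9841
  Σ                  9,667.9938    43,265.1135
Price P = Σ PV = 9,667.9938.
Macaulay duration = Σ(t·PV) / P = 43,265.1135 / 9,667.9938 = 4.47509 years.

4.475 years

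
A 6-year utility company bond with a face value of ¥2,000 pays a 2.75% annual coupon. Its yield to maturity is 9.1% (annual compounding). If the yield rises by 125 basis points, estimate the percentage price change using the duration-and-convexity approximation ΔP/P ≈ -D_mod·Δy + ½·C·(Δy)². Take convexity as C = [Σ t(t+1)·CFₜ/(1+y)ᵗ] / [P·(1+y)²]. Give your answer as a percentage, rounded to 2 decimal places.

With y = 0.091:
  t   CF        PV=CF/(1+0.091)^t    t·PV        t(t+1)·PV
  1        55.00        50.4125        50.4125         100.8249
  2        55.00        46.2076        92.4152         277.2455
  3        55.00        42.3534       127.0602         508.2410
  4        55.00        38.8207       155.2829         776.4146
  5        55.00        35.5827       177.9135       1,067.4811
  6     2,055.00     1,218.6060     7,311.6362      51,181.4532
  Σ                  1,431.9829     7,914.7205      53,911.6603
P = 1,431.9829; D_Mac = 5.52711 yrs; D_mod = 5.06609 yrs; C = 31.62972.
Duration effect: -5.06609 × (+0.0125) = -0.063326
Convexity effect: 0.5 × 31.62972 × (0.0125)² = +0.0024711
ΔP/P ≈ -0.063326 + 0.0024711 = -0.060855 = -6.0855%.

-6.09%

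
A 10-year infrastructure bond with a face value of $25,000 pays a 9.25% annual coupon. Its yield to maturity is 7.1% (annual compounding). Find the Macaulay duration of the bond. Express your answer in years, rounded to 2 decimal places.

Periodic yield y = 0.071. Discount each cash flow and weight by its year:
  t   CF        PV=CF/(1+0.071)^t    t·PV
  1     2,312.50     2,159.1970     2,159.1970
  2     2,312.50     2,016.0570     4,032.1139
  3     2,312.50     1,882.4061     5,647.2184
  4     2,312.50     1,757.6154     7,030.4617
  5     2,312.50     1,641.0975     8,205.4876
  6     2,312.50     1,532.3039     9,193.8236
  7     2,312.50     1,430.7226    10,015.0584
  8     2,312.50     1,335.8755    10,687.0037
  9     2,312.50     1,247.3160    11,225.8443
  10   27,312.50    13,755.1948   137,551.9482
  Σ                 28,757.7859   205,748.1569
Price P = Σ PV = 28,757.7859.
Macaulay duration = Σ(t·PV) / P = 205,748.1569 / 28,757.7859 = 7.15452 years.

7.15 years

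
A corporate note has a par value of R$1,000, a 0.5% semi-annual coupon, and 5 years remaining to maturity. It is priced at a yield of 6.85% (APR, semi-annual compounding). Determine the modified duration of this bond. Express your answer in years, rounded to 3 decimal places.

Periodic yield y = 0.03425. First find Macaulay duration:
  t   CF        PV=CF/(1+0.03425)^t    t·PV
  1         2.50         2.4172         2.4172
  2         2.50         2.3372         4.6743
  3         2.50         2.2598         6.7793
  4         2.50         2.1849         8.7397
  5         2.50         2.1126        10.5629
  6         2.50         2.0426        12.2557
  7         2.50         1.9750        13.8248
  8         2.50         1.9096        15.2766
  9         2.50         1.8463        16.6170
  10    1,002.50       715.8616     7,158.6163
  Σ                    734.9468     7,249.7638
P = 734.9468; Macaulay duration = 7,249.7638 / 734.9468 = 9.86434 half-year periods = 4.93217 years.
Modified duration = D_Mac / (1 + y) = 4.93217 / 1.03425 = 4.76884 years.

4.769 years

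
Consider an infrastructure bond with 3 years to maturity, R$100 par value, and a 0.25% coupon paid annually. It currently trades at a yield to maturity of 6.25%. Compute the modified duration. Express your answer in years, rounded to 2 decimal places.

Periodic yield y = 0.0625. First find Macaulay duration:
  t   CF        PV=CF/(1+0.0625)^t    t·PV
  1         0.25         0.2353         0.2353
  2         0.25         0.2215         0.4429
  3       100.25        83.5791       250.7372
  Σ                     84.0358       251.4154
P = 84.0358; Macaulay duration = 251.4154 / 84.0358 = 2.99176 years.
Modified duration = D_Mac / (1 + y) = 2.99176 / 1.0625 = 2.81578 years.

2.82 years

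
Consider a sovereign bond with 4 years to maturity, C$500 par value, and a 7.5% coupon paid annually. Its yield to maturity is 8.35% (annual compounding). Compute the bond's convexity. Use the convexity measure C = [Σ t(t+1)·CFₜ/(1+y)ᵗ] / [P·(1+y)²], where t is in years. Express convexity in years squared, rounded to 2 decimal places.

14.75

With y = 0.0835:
  t   CF        PV=CF/(1+0.0835)^t    t·PV        t(t+1)·PV
  1        37.50        34.6101        34.6101          69.2201
  2        37.50        31.9428        63.8857         191.6570
  3        37.50        29.4812        88.4435         353.7739
  4       537.50       389.9984     1,559.9935       7,799.9677
  Σ                    486.0324     1,746.9327       8,414.6187
P = 486.0324.
Convexity = Σ t(t+1)·PV / [P·(1+y)²] = 8,414.6187 / (486.0324 × 1.173972) = 14.74726.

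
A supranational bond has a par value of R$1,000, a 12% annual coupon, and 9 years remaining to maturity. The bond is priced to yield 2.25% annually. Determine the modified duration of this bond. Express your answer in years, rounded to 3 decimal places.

6.604 years

Periodic yield y = 0.0225. First find Macaulay duration:
  t   CF        PV=CF/(1+0.0225)^t    t·PV
  1       120.00       117.3594       117.3594
  2       120.00       114.7769       229.5539
  3       120.00       112.2513       336.7538
  4       120.00       109.7812       439.1248
  5       120.00       107.3655       536.8274
  6       120.00       105.0029       630.0175
  7       120.00       102.6923       718.8463
  8       120.00       100.4326       803.4608
  9     1,120.00       916.7442     8,250.6978
  Σ                  1,786.4064    12,062.6418
P = 1,786.4064; Macaulay duration = 12,062.6418 / 1,786.4064 = 6.75246 years.
Modified duration = D_Mac / (1 + y) = 6.75246 / 1.0225 = 6.60388 years.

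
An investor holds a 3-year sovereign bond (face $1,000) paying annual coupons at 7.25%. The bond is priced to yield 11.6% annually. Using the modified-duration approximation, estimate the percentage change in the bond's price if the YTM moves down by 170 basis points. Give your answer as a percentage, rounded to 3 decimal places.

Periodic yield y = 0.116. Modified duration first:
  t   CF        PV=CF/(1+0.116)^t    t·PV
  1        72.50        64.9642        64.9642
  2        72.50        58.2116       116.4232
  3     1,072.50       771.6222     2,314.8666
  Σ                    894.7980     2,496.2540
P = 894.7980; D_Mac = 2.78974 yrs; D_mod = 2.78974/(1+0.116) = 2.49977 yrs.
ΔP/P ≈ -D_mod · Δy = -2.49977 × (-0.017) = +0.042496 = +4.2496%.

+4.250%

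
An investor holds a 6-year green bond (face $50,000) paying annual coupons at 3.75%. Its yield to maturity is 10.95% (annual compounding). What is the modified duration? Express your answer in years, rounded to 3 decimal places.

Periodic yield y = 0.1095. First find Macaulay duration:
  t   CF        PV=CF/(1+0.1095)^t    t·PV
  1     1,875.00     1,689.9504     1,689.9504
  2     1,875.00     1,523.1640     3,046.3279
  3     1,875.00     1,372.8382     4,118.5146
  4     1,875.00     1,237.3485     4,949.3941
  5     1,875.00     1,115.2308     5,576.1538
  6    51,875.00    27,809.5698   166,857.4187
  Σ                 34,748.1017   186,237.7595
P = 34,748.1017; Macaulay duration = 186,237.7595 / 34,748.1017 = 5.35965 years.
Modified duration = D_Mac / (1 + y) = 5.35965 / 1.1095 = 4.83069 years.

4.831 years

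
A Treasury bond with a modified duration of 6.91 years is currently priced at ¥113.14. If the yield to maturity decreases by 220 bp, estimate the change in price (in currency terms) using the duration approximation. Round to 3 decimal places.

Duration approximation: ΔP/P ≈ -D_mod · Δy = -6.91 × (-0.022) = +0.152020.
ΔP ≈ 113.14 × (+0.152020) = +17.1995428.

+¥17.200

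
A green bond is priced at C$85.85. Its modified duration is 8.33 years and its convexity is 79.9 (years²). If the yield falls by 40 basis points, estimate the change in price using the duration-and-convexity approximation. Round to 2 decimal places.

+C$2.92

Duration effect: -D_mod·Δy = -8.33 × (-0.004) = +0.033320
Convexity effect: ½·C·(Δy)² = 0.5 × 79.9 × (-0.004)² = +0.0006392
ΔP/P ≈ +0.033320 + 0.0006392 = +0.0339592
ΔP ≈ 85.85 × (+0.0339592) = +2.91539732.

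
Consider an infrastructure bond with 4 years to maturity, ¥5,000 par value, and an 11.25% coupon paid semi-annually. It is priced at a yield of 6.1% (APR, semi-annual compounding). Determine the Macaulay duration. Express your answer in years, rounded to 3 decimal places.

Periodic yield y = 0.0305. Discount each cash flow and weight by its period:
  t   CF        PV=CF/(1+0.0305)^t    t·PV
  1       281.25       272.9258       272.9258
  2       281.25       264.8479       529.6958
  3       281.25       257.0091       771.0274
  4       281.25       249.4024       997.6094
  5       281.25       242.0207     1,210.1036
  6       281.25       234.8576     1,409.1454
  7       281.25       227.9064     1,595.3449
  8     5,281.25     4,152.9123    33,223.2982
  Σ                  5,901.8821    40,009.1505
Price P = Σ PV = 5,901.8821.
Macaulay duration = Σ(t·PV) / P = 40,009.1505 / 5,901.8821 = 6.77905 half-year periods.
In years: 6.77905 / 2 = 3.38952 years.

3.390 years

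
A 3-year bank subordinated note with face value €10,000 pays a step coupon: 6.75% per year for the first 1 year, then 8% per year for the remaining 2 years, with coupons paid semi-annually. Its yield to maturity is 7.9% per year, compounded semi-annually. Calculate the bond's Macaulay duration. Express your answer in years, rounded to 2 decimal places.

2.75 years

Periodic yield y = 0.0395. Discount each cash flow and weight by its period:
  t   CF        PV=CF/(1+0.0395)^t    t·PV
  1       337.50       324.6753       324.6753
  2       337.50       312.3380       624.6759
  3       400.00       356.1119     1,068.3358
  4       400.00       342.5800     1,370.3200
  5       400.00       329.5623     1,647.8115
  6    10,400.00     8,243.0205    49,458.1227
  Σ                  9,908.2880    54,493.9413
Price P = Σ PV = 9,908.2880.
Macaulay duration = Σ(t·PV) / P = 54,493.9413 / 9,908.2880 = 5.49983 half-year periods.
In years: 5.49983 / 2 = 2.74992 years.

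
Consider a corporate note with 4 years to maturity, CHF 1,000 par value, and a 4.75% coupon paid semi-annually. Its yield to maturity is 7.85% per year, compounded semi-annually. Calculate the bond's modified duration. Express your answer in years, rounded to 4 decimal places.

Periodic yield y = 0.03925. First find Macaulay duration:
  t   CF        PV=CF/(1+0.03925)^t    t·PV
  1        23.75        22.8530        22.8530
  2        23.75        21.9899        43.9798
  3        23.75        21.1594        63.4782
  4        23.75        20.3603        81.4411
  5        23.75        19.5913        97.9565
  6        23.75        18.8514       113.1083
  7        23.75        18.1394       126.9759
  8     1,023.75       752.3738     6,018.9902
  Σ                    895.3185     6,568.7832
P = 895.3185; Macaulay duration = 6,568.7832 / 895.3185 = 7.33681 half-year periods = 3.66841 years.
Modified duration = D_Mac / (1 + y) = 3.66841 / 1.03925 = 3.52986 years.

3.5299 years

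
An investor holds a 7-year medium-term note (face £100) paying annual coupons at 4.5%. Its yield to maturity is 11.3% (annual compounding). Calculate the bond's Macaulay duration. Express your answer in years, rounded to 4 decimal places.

Periodic yield y = 0.113. Discount each cash flow and weight by its year:
  t   CF        PV=CF/(1+0.113)^t    t·PV
  1         4.50         4.0431         4.0431
  2         4.50         3.6326         7.2653
  3         4.50         3.2638         9.7915
  4         4.50         2.9325        11.7298
  5         4.50         2.6347        13.1737
  6         4.50         2.3672        14.2034
  7       104.50        49.3913       345.7388
  Σ                     68.2653       405.9456
Price P = Σ PV = 68.2653.
Macaulay duration = Σ(t·PV) / P = 405.9456 / 68.2653 = 5.94659 years.

5.9466 years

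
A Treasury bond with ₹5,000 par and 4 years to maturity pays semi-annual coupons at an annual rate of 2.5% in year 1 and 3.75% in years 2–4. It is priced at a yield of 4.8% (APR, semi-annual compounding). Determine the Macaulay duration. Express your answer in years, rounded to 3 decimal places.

Periodic yield y = 0.024. Discount each cash flow and weight by its period:
  t   CF        PV=CF/(1+0.024)^t    t·PV
  1        62.50        61.0352        61.0352
  2        62.50        59.6046       119.2093
  3        93.75        87.3115       261.9345
  4        93.75        85.2651       341.0605
  5        93.75        83.2667       416.3336
  6        93.75        81.3152       487.8910
  7        93.75        79.4093       555.8654
  8     5,093.75     4,213.4512    33,707.6100
  Σ                  4,750.6589    35,950.9394
Price P = Σ PV = 4,750.6589.
Macaulay duration = Σ(t·PV) / P = 35,950.9394 / 4,750.6589 = 7.56757 half-year periods.
In years: 7.56757 / 2 = 3.78378 years.

3.784 years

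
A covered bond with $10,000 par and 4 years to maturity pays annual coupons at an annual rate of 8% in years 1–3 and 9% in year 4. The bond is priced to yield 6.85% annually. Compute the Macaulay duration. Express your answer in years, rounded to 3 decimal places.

3.589 years

Periodic yield y = 0.0685. Discount each cash flow and weight by its year:
  t   CF        PV=CF/(1+0.0685)^t    t·PV
  1       800.00       748.7131       748.7131
  2       800.00       700.7142     1,401.4284
  3       800.00       655.7924     1,967.3773
  4    10,900.00     8,362.3510    33,449.4039
  Σ                 10,467.5708    37,566.9229
Price P = Σ PV = 10,467.5708.
Macaulay duration = Σ(t·PV) / P = 37,566.9229 / 10,467.5708 = 3.58889 years.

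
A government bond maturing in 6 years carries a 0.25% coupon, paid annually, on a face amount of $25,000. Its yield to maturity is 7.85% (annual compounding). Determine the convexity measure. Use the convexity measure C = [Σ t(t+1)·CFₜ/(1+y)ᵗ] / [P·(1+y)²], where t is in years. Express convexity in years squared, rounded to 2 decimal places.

With y = 0.0785:
  t   CF        PV=CF/(1+0.0785)^t    t·PV        t(t+1)·PV
  1        62.50        57.9509        57.9509         115.9017
  2        62.50        53.7328       107.4657         322.3970
  3        62.50        49.8218       149.4655         597.8618
  4        62.50        46.1955       184.7819         923.9095
  5        62.50        42.8331       214.1654       1,284.9923
  6    25,062.50    15,925.8820    95,555.2919     668,887.0436
  Σ                 16,176.4160    96,269.1212     672,132.1059
P = 16,176.4160.
Convexity = Σ t(t+1)·PV / [P·(1+y)²] = 672,132.1059 / (16,176.4160 × 1.163162) = 35.72169.

35.72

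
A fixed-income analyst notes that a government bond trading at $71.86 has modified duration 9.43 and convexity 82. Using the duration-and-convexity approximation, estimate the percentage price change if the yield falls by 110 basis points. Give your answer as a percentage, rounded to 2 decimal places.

Duration effect: -D_mod·Δy = -9.43 × (-0.011) = +0.103730
Convexity effect: ½·C·(Δy)² = 0.5 × 82 × (-0.011)² = +0.0049610
ΔP/P ≈ +0.103730 + 0.0049610 = +0.108691
= +10.8691%.

+10.87%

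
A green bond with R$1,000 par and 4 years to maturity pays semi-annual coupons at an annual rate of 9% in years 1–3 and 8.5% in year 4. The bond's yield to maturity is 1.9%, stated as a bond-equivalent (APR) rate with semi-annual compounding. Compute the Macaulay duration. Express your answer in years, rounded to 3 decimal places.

3.518 years

Periodic yield y = 0.0095. Discount each cash flow and weight by its period:
  t   CF        PV=CF/(1+0.0095)^t    t·PV
  1        45.00        44.5765        44.5765
  2        45.00        44.1570        88.3141
  3        45.00        43.7415       131.2245
  4        45.00        43.3299       173.3194
  5        45.00        42.9221       214.6105
  6        45.00        42.5182       255.1090
  7        42.50        39.7782       278.4471
  8     1,042.50       966.5526     7,732.4205
  Σ                  1,267.5759     8,918.0216
Price P = Σ PV = 1,267.5759.
Macaulay duration = Σ(t·PV) / P = 8,918.0216 / 1,267.5759 = 7.03549 half-year periods.
In years: 7.03549 / 2 = 3.51775 years.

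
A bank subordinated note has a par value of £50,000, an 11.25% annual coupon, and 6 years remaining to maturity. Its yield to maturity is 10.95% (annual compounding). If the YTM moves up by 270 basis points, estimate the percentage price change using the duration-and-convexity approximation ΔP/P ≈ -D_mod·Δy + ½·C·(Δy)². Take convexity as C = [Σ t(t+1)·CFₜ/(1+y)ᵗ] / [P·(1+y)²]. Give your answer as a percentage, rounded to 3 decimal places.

With y = 0.1095:
  t   CF        PV=CF/(1+0.1095)^t    t·PV        t(t+1)·PV
  1     5,625.00     5,069.8513     5,069.8513      10,139.7026
  2     5,625.00     4,569.4919     9,138.9838      27,416.9515
  3     5,625.00     4,118.5146    12,355.5437      49,422.1749
  4     5,625.00     3,712.0456    14,848.1823      74,240.9116
  5     5,625.00     3,345.6923    16,728.4614     100,370.7683
  6    55,625.00    29,819.9001   178,919.4008   1,252,435.8053
  Σ                 50,635.4958   237,060.4233   1,514,026.3143
P = 50,635.4958; D_Mac = 4.68170 yrs; D_mod = 4.21965 yrs; C = 24.28979.
Duration effect: -4.21965 × (+0.027) = -0.113931
Convexity effect: 0.5 × 24.28979 × (0.027)² = +0.0088536
ΔP/P ≈ -0.113931 + 0.0088536 = -0.105077 = -10.5077%.

-10.508%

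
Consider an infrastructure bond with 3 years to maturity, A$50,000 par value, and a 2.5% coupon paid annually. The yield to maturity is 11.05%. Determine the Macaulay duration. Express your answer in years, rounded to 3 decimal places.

2.917 years

Periodic yield y = 0.1105. Discount each cash flow and weight by its year:
  t   CF        PV=CF/(1+0.1105)^t    t·PV
  1     1,250.00     1,125.6191     1,125.6191
  2     1,250.00     1,013.6147     2,027.2293
  3    51,250.00    37,422.9639   112,268.8918
  Σ                 39,562.1977   115,421.7402
Price P = Σ PV = 39,562.1977.
Macaulay duration = Σ(t·PV) / P = 115,421.7402 / 39,562.1977 = 2.91748 years.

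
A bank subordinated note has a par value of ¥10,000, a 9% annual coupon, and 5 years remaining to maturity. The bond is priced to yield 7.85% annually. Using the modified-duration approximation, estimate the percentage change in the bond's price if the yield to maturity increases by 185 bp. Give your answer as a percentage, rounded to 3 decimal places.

-7.304%

Periodic yield y = 0.0785. Modified duration first:
  t   CF        PV=CF/(1+0.0785)^t    t·PV
  1       900.00       834.4924       834.4924
  2       900.00       773.7528     1,547.5055
  3       900.00       717.4342     2,152.3025
  4       900.00       665.2148     2,660.8593
  5    10,900.00     7,470.0886    37,350.4428
  Σ                 10,460.9827    44,545.6025
P = 10,460.9827; D_Mac = 4.25826 yrs; D_mod = 4.25826/(1+0.0785) = 3.94832 yrs.
ΔP/P ≈ -D_mod · Δy = -3.94832 × (+0.0185) = -0.073044 = -7.3044%.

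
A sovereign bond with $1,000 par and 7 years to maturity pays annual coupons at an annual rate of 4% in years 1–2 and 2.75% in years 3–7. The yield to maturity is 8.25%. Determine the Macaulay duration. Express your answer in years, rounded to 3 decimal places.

Periodic yield y = 0.0825. Discount each cash flow and weight by its year:
  t   CF        PV=CF/(1+0.0825)^t    t·PV
  1        40.00        36.9515        36.9515
  2        40.00        34.1353        68.2707
  3        27.50        21.6795        65.0385
  4        27.50        20.0272        80.1090
  5        27.50        18.5009        92.5046
  6        27.50        17.0909       102.5455
  7     1,027.50       589.9110     4,129.3770
  Σ                    738.2964     4,574.7966
Price P = Σ PV = 738.2964.
Macaulay duration = Σ(t·PV) / P = 4,574.7966 / 738.2964 = 6.19642 years.

6.196 years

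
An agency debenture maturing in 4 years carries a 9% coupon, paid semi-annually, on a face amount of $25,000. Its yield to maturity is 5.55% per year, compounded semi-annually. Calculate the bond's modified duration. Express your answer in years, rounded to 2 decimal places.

3.39 years

Periodic yield y = 0.02775. First find Macaulay duration:
  t   CF        PV=CF/(1+0.02775)^t    t·PV
  1     1,125.00     1,094.6242     1,094.6242
  2     1,125.00     1,065.0685     2,130.1371
  3     1,125.00     1,036.3109     3,108.9327
  4     1,125.00     1,008.3297     4,033.3190
  5     1,125.00       981.1041     4,905.5206
  6     1,125.00       954.6136     5,727.6815
  7     1,125.00       928.8383     6,501.8682
  8    26,125.00    20,987.2925   167,898.3401
  Σ                 28,056.1819   195,400.4233
P = 28,056.1819; Macaulay duration = 195,400.4233 / 28,056.1819 = 6.96461 half-year periods = 3.48231 years.
Modified duration = D_Mac / (1 + y) = 3.48231 / 1.02775 = 3.38828 years.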